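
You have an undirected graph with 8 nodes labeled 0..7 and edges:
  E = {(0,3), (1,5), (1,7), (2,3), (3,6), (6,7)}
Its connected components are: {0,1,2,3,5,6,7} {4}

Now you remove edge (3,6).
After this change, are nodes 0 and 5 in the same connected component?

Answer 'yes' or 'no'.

Answer: no

Derivation:
Initial components: {0,1,2,3,5,6,7} {4}
Removing edge (3,6): it was a bridge — component count 2 -> 3.
New components: {0,2,3} {1,5,6,7} {4}
Are 0 and 5 in the same component? no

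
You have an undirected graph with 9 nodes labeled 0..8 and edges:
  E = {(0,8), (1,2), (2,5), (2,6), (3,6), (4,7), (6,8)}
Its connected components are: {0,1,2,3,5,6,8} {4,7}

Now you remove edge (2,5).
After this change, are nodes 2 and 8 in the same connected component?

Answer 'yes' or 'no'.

Initial components: {0,1,2,3,5,6,8} {4,7}
Removing edge (2,5): it was a bridge — component count 2 -> 3.
New components: {0,1,2,3,6,8} {4,7} {5}
Are 2 and 8 in the same component? yes

Answer: yes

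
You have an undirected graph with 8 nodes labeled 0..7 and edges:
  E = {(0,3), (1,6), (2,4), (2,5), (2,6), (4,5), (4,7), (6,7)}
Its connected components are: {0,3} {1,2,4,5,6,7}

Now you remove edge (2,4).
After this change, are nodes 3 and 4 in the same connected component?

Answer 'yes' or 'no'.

Answer: no

Derivation:
Initial components: {0,3} {1,2,4,5,6,7}
Removing edge (2,4): not a bridge — component count unchanged at 2.
New components: {0,3} {1,2,4,5,6,7}
Are 3 and 4 in the same component? no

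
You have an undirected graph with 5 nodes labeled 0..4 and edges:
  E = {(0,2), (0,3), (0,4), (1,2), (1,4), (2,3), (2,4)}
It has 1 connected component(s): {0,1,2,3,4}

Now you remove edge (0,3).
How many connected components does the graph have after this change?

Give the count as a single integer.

Answer: 1

Derivation:
Initial component count: 1
Remove (0,3): not a bridge. Count unchanged: 1.
  After removal, components: {0,1,2,3,4}
New component count: 1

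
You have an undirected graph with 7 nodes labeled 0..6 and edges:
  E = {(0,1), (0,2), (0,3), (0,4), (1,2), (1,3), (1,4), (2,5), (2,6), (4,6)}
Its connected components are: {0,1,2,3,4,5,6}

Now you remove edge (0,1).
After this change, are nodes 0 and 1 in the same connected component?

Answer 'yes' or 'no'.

Initial components: {0,1,2,3,4,5,6}
Removing edge (0,1): not a bridge — component count unchanged at 1.
New components: {0,1,2,3,4,5,6}
Are 0 and 1 in the same component? yes

Answer: yes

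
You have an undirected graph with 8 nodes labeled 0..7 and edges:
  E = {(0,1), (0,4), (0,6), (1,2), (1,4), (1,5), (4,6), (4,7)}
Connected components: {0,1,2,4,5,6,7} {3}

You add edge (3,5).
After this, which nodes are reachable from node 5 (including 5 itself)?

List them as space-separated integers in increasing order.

Before: nodes reachable from 5: {0,1,2,4,5,6,7}
Adding (3,5): merges 5's component with another. Reachability grows.
After: nodes reachable from 5: {0,1,2,3,4,5,6,7}

Answer: 0 1 2 3 4 5 6 7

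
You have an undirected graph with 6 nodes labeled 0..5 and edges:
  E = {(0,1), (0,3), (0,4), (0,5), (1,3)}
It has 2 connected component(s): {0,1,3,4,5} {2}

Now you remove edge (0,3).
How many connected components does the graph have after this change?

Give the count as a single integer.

Answer: 2

Derivation:
Initial component count: 2
Remove (0,3): not a bridge. Count unchanged: 2.
  After removal, components: {0,1,3,4,5} {2}
New component count: 2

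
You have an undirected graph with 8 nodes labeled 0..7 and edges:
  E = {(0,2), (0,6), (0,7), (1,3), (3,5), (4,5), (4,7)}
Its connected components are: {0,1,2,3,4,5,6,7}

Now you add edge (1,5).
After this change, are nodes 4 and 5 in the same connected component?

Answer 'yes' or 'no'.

Initial components: {0,1,2,3,4,5,6,7}
Adding edge (1,5): both already in same component {0,1,2,3,4,5,6,7}. No change.
New components: {0,1,2,3,4,5,6,7}
Are 4 and 5 in the same component? yes

Answer: yes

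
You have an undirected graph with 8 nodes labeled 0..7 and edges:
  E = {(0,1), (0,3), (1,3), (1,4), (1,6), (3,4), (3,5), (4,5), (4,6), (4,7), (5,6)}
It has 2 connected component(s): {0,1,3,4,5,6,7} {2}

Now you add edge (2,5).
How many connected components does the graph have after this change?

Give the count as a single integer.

Initial component count: 2
Add (2,5): merges two components. Count decreases: 2 -> 1.
New component count: 1

Answer: 1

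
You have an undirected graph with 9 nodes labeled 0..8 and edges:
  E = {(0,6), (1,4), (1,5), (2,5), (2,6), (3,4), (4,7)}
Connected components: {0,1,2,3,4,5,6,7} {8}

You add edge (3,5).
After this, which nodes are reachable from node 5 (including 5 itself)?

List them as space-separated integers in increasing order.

Answer: 0 1 2 3 4 5 6 7

Derivation:
Before: nodes reachable from 5: {0,1,2,3,4,5,6,7}
Adding (3,5): both endpoints already in same component. Reachability from 5 unchanged.
After: nodes reachable from 5: {0,1,2,3,4,5,6,7}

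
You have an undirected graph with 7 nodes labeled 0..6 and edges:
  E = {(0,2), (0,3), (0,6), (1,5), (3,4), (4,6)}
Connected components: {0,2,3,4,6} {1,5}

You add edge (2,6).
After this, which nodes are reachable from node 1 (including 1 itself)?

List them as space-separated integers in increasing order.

Before: nodes reachable from 1: {1,5}
Adding (2,6): both endpoints already in same component. Reachability from 1 unchanged.
After: nodes reachable from 1: {1,5}

Answer: 1 5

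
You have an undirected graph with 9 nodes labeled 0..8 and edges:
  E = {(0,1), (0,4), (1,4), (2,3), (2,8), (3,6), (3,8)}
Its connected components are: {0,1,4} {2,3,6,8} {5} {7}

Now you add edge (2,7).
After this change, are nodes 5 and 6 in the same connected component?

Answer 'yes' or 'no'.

Initial components: {0,1,4} {2,3,6,8} {5} {7}
Adding edge (2,7): merges {2,3,6,8} and {7}.
New components: {0,1,4} {2,3,6,7,8} {5}
Are 5 and 6 in the same component? no

Answer: no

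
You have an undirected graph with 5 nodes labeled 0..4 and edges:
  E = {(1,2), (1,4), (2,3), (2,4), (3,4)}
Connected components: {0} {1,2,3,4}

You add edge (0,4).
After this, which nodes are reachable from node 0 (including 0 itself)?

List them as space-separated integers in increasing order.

Answer: 0 1 2 3 4

Derivation:
Before: nodes reachable from 0: {0}
Adding (0,4): merges 0's component with another. Reachability grows.
After: nodes reachable from 0: {0,1,2,3,4}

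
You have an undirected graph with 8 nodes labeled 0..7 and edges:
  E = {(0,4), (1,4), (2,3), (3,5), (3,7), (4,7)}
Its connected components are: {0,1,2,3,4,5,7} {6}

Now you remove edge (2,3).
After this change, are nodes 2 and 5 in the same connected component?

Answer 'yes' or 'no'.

Initial components: {0,1,2,3,4,5,7} {6}
Removing edge (2,3): it was a bridge — component count 2 -> 3.
New components: {0,1,3,4,5,7} {2} {6}
Are 2 and 5 in the same component? no

Answer: no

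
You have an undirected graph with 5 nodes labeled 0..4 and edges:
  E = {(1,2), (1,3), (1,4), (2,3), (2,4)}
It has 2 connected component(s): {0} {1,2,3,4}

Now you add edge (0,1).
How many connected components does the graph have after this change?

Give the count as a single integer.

Initial component count: 2
Add (0,1): merges two components. Count decreases: 2 -> 1.
New component count: 1

Answer: 1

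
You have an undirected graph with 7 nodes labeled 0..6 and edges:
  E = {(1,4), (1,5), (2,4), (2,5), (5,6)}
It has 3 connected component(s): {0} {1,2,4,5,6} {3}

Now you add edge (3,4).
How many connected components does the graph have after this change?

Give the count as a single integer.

Answer: 2

Derivation:
Initial component count: 3
Add (3,4): merges two components. Count decreases: 3 -> 2.
New component count: 2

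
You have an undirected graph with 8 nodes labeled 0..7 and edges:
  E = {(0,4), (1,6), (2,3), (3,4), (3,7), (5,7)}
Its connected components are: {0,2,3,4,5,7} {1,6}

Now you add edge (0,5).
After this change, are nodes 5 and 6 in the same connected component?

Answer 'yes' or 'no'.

Initial components: {0,2,3,4,5,7} {1,6}
Adding edge (0,5): both already in same component {0,2,3,4,5,7}. No change.
New components: {0,2,3,4,5,7} {1,6}
Are 5 and 6 in the same component? no

Answer: no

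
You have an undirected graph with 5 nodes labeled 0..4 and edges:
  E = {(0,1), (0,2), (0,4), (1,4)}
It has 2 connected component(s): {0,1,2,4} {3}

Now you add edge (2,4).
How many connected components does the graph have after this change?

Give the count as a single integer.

Answer: 2

Derivation:
Initial component count: 2
Add (2,4): endpoints already in same component. Count unchanged: 2.
New component count: 2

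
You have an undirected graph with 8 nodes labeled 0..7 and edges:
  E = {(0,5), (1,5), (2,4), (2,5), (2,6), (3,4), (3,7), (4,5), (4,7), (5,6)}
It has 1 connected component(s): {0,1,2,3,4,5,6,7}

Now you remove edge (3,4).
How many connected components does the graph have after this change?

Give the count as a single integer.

Answer: 1

Derivation:
Initial component count: 1
Remove (3,4): not a bridge. Count unchanged: 1.
  After removal, components: {0,1,2,3,4,5,6,7}
New component count: 1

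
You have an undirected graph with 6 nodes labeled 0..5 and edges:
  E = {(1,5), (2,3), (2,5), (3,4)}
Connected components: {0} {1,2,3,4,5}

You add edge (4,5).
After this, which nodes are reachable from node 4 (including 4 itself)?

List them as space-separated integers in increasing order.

Before: nodes reachable from 4: {1,2,3,4,5}
Adding (4,5): both endpoints already in same component. Reachability from 4 unchanged.
After: nodes reachable from 4: {1,2,3,4,5}

Answer: 1 2 3 4 5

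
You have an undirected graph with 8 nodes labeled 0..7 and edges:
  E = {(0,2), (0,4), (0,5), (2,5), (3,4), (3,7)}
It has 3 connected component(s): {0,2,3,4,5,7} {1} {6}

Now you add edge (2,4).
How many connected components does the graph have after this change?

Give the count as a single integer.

Initial component count: 3
Add (2,4): endpoints already in same component. Count unchanged: 3.
New component count: 3

Answer: 3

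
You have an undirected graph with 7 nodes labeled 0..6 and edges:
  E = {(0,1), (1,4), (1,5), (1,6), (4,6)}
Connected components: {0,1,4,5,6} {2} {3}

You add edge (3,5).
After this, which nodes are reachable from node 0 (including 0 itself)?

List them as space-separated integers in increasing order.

Before: nodes reachable from 0: {0,1,4,5,6}
Adding (3,5): merges 0's component with another. Reachability grows.
After: nodes reachable from 0: {0,1,3,4,5,6}

Answer: 0 1 3 4 5 6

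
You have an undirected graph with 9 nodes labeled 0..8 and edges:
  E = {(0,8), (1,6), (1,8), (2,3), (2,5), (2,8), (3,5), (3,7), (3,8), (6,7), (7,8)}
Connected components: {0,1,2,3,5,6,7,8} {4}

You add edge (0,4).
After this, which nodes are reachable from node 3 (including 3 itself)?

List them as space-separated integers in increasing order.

Before: nodes reachable from 3: {0,1,2,3,5,6,7,8}
Adding (0,4): merges 3's component with another. Reachability grows.
After: nodes reachable from 3: {0,1,2,3,4,5,6,7,8}

Answer: 0 1 2 3 4 5 6 7 8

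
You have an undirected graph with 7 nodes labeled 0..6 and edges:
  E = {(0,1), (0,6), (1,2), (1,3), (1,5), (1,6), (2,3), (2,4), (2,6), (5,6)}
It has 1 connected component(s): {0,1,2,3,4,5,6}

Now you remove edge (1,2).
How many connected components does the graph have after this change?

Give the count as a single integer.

Initial component count: 1
Remove (1,2): not a bridge. Count unchanged: 1.
  After removal, components: {0,1,2,3,4,5,6}
New component count: 1

Answer: 1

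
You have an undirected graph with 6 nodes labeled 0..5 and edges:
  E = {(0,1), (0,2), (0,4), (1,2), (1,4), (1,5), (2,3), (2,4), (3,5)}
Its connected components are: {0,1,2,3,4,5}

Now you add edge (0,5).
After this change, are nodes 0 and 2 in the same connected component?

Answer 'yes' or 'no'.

Initial components: {0,1,2,3,4,5}
Adding edge (0,5): both already in same component {0,1,2,3,4,5}. No change.
New components: {0,1,2,3,4,5}
Are 0 and 2 in the same component? yes

Answer: yes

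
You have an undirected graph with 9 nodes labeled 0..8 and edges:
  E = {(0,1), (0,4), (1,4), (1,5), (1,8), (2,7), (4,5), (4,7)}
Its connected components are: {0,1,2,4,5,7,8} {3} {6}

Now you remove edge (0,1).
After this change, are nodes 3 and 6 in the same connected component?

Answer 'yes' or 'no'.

Answer: no

Derivation:
Initial components: {0,1,2,4,5,7,8} {3} {6}
Removing edge (0,1): not a bridge — component count unchanged at 3.
New components: {0,1,2,4,5,7,8} {3} {6}
Are 3 and 6 in the same component? no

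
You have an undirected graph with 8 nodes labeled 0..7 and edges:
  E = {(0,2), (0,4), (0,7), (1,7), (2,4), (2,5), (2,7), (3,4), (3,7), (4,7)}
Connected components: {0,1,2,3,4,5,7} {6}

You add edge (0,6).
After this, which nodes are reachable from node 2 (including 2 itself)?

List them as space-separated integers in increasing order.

Before: nodes reachable from 2: {0,1,2,3,4,5,7}
Adding (0,6): merges 2's component with another. Reachability grows.
After: nodes reachable from 2: {0,1,2,3,4,5,6,7}

Answer: 0 1 2 3 4 5 6 7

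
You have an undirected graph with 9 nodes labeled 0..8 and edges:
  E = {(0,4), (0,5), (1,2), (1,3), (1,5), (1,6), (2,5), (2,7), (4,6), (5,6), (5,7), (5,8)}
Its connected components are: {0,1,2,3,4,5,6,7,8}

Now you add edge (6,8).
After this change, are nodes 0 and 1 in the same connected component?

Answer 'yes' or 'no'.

Answer: yes

Derivation:
Initial components: {0,1,2,3,4,5,6,7,8}
Adding edge (6,8): both already in same component {0,1,2,3,4,5,6,7,8}. No change.
New components: {0,1,2,3,4,5,6,7,8}
Are 0 and 1 in the same component? yes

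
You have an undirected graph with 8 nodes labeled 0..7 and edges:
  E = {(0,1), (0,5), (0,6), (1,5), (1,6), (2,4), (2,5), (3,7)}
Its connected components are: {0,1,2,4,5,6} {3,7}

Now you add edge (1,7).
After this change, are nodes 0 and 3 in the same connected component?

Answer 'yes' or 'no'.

Initial components: {0,1,2,4,5,6} {3,7}
Adding edge (1,7): merges {0,1,2,4,5,6} and {3,7}.
New components: {0,1,2,3,4,5,6,7}
Are 0 and 3 in the same component? yes

Answer: yes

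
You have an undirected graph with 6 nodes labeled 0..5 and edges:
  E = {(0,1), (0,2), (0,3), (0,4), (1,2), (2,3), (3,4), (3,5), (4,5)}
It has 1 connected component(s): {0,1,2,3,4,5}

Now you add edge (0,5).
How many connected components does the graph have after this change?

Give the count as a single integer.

Answer: 1

Derivation:
Initial component count: 1
Add (0,5): endpoints already in same component. Count unchanged: 1.
New component count: 1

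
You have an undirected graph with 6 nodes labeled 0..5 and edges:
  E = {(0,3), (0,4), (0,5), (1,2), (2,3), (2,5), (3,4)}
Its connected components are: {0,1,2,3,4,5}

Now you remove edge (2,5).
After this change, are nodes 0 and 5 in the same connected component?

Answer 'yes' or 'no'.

Answer: yes

Derivation:
Initial components: {0,1,2,3,4,5}
Removing edge (2,5): not a bridge — component count unchanged at 1.
New components: {0,1,2,3,4,5}
Are 0 and 5 in the same component? yes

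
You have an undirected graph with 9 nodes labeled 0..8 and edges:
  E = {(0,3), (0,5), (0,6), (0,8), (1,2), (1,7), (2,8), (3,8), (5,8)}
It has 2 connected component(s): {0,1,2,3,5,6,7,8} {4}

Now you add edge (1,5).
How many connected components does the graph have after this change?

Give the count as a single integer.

Answer: 2

Derivation:
Initial component count: 2
Add (1,5): endpoints already in same component. Count unchanged: 2.
New component count: 2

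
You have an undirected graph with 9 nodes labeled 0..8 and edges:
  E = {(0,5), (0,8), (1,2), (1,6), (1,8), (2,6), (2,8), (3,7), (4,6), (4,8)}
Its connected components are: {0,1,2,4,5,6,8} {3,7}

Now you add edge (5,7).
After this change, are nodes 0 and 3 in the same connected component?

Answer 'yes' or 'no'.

Initial components: {0,1,2,4,5,6,8} {3,7}
Adding edge (5,7): merges {0,1,2,4,5,6,8} and {3,7}.
New components: {0,1,2,3,4,5,6,7,8}
Are 0 and 3 in the same component? yes

Answer: yes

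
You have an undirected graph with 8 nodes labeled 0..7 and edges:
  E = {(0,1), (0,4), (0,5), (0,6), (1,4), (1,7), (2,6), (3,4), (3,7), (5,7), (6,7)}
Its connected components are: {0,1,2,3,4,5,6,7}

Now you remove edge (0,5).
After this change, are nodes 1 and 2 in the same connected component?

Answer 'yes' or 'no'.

Initial components: {0,1,2,3,4,5,6,7}
Removing edge (0,5): not a bridge — component count unchanged at 1.
New components: {0,1,2,3,4,5,6,7}
Are 1 and 2 in the same component? yes

Answer: yes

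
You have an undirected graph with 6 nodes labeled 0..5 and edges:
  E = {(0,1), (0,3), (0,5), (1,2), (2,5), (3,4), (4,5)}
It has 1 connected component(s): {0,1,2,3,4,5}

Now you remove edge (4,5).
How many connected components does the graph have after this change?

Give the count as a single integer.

Initial component count: 1
Remove (4,5): not a bridge. Count unchanged: 1.
  After removal, components: {0,1,2,3,4,5}
New component count: 1

Answer: 1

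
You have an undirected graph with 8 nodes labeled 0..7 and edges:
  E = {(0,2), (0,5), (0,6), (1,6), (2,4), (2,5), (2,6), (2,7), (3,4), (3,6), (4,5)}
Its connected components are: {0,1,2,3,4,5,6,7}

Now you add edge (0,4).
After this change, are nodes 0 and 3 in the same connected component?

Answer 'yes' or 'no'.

Initial components: {0,1,2,3,4,5,6,7}
Adding edge (0,4): both already in same component {0,1,2,3,4,5,6,7}. No change.
New components: {0,1,2,3,4,5,6,7}
Are 0 and 3 in the same component? yes

Answer: yes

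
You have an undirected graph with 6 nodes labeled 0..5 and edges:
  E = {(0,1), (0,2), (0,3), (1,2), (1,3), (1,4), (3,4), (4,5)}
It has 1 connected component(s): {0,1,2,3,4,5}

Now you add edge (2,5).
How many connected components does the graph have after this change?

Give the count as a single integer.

Initial component count: 1
Add (2,5): endpoints already in same component. Count unchanged: 1.
New component count: 1

Answer: 1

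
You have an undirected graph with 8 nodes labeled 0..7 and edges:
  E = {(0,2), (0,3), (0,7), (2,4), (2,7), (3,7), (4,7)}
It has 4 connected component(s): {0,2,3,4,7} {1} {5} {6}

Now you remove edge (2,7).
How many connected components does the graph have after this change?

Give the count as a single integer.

Initial component count: 4
Remove (2,7): not a bridge. Count unchanged: 4.
  After removal, components: {0,2,3,4,7} {1} {5} {6}
New component count: 4

Answer: 4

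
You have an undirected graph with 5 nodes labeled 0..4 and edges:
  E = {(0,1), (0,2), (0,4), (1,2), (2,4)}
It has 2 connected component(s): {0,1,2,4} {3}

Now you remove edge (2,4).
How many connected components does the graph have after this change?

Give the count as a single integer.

Initial component count: 2
Remove (2,4): not a bridge. Count unchanged: 2.
  After removal, components: {0,1,2,4} {3}
New component count: 2

Answer: 2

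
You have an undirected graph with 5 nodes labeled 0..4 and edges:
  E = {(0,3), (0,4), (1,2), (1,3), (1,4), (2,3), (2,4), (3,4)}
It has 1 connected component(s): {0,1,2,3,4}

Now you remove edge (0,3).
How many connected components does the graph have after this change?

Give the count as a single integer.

Answer: 1

Derivation:
Initial component count: 1
Remove (0,3): not a bridge. Count unchanged: 1.
  After removal, components: {0,1,2,3,4}
New component count: 1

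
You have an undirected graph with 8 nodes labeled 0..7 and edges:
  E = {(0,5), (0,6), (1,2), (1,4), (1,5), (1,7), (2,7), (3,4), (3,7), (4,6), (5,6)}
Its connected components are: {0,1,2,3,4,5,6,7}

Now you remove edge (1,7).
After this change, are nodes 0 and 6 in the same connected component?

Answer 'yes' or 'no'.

Answer: yes

Derivation:
Initial components: {0,1,2,3,4,5,6,7}
Removing edge (1,7): not a bridge — component count unchanged at 1.
New components: {0,1,2,3,4,5,6,7}
Are 0 and 6 in the same component? yes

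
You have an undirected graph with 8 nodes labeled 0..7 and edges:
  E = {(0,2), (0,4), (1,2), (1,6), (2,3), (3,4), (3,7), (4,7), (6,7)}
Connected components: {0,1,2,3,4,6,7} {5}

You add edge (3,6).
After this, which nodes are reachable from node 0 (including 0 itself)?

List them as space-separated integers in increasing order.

Answer: 0 1 2 3 4 6 7

Derivation:
Before: nodes reachable from 0: {0,1,2,3,4,6,7}
Adding (3,6): both endpoints already in same component. Reachability from 0 unchanged.
After: nodes reachable from 0: {0,1,2,3,4,6,7}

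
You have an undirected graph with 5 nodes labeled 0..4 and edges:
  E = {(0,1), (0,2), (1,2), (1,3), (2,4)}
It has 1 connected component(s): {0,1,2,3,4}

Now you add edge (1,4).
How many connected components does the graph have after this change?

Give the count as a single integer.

Initial component count: 1
Add (1,4): endpoints already in same component. Count unchanged: 1.
New component count: 1

Answer: 1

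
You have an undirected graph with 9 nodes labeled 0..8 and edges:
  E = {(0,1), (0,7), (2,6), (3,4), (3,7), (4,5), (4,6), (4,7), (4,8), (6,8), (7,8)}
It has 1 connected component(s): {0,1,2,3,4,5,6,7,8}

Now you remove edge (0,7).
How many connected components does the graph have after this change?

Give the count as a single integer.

Initial component count: 1
Remove (0,7): it was a bridge. Count increases: 1 -> 2.
  After removal, components: {0,1} {2,3,4,5,6,7,8}
New component count: 2

Answer: 2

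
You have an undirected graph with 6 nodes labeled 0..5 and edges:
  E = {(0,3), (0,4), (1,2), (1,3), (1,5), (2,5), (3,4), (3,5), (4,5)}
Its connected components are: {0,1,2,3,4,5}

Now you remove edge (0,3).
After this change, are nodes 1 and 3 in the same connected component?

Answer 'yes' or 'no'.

Answer: yes

Derivation:
Initial components: {0,1,2,3,4,5}
Removing edge (0,3): not a bridge — component count unchanged at 1.
New components: {0,1,2,3,4,5}
Are 1 and 3 in the same component? yes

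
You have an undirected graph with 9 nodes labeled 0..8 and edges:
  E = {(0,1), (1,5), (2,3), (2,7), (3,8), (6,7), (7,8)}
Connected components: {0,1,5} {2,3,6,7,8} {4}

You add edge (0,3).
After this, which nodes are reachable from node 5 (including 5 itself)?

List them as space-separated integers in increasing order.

Before: nodes reachable from 5: {0,1,5}
Adding (0,3): merges 5's component with another. Reachability grows.
After: nodes reachable from 5: {0,1,2,3,5,6,7,8}

Answer: 0 1 2 3 5 6 7 8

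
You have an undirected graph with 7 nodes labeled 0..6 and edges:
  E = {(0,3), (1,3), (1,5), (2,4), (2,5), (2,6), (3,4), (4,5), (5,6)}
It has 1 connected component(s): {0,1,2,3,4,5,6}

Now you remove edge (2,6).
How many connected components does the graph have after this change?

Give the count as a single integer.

Initial component count: 1
Remove (2,6): not a bridge. Count unchanged: 1.
  After removal, components: {0,1,2,3,4,5,6}
New component count: 1

Answer: 1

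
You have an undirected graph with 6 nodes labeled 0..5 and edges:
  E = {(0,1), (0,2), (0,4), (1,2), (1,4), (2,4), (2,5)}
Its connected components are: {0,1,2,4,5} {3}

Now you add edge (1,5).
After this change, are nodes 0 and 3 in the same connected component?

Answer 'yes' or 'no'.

Answer: no

Derivation:
Initial components: {0,1,2,4,5} {3}
Adding edge (1,5): both already in same component {0,1,2,4,5}. No change.
New components: {0,1,2,4,5} {3}
Are 0 and 3 in the same component? no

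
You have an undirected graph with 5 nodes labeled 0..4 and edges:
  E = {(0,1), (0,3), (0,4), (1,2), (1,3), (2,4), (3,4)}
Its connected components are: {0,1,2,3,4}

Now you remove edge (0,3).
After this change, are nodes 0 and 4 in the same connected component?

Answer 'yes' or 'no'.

Initial components: {0,1,2,3,4}
Removing edge (0,3): not a bridge — component count unchanged at 1.
New components: {0,1,2,3,4}
Are 0 and 4 in the same component? yes

Answer: yes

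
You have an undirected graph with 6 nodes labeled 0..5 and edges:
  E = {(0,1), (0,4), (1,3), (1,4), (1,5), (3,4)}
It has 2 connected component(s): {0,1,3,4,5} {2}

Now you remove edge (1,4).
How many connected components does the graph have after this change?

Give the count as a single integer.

Answer: 2

Derivation:
Initial component count: 2
Remove (1,4): not a bridge. Count unchanged: 2.
  After removal, components: {0,1,3,4,5} {2}
New component count: 2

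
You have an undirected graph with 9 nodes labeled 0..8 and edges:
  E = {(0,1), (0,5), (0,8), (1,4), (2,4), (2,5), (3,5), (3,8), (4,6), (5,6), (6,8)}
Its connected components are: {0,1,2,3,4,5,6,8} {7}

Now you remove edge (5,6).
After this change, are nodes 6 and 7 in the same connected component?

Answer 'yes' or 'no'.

Answer: no

Derivation:
Initial components: {0,1,2,3,4,5,6,8} {7}
Removing edge (5,6): not a bridge — component count unchanged at 2.
New components: {0,1,2,3,4,5,6,8} {7}
Are 6 and 7 in the same component? no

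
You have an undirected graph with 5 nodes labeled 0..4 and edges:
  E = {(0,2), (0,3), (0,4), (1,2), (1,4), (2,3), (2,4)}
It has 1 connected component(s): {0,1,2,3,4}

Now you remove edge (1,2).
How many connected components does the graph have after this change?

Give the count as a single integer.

Answer: 1

Derivation:
Initial component count: 1
Remove (1,2): not a bridge. Count unchanged: 1.
  After removal, components: {0,1,2,3,4}
New component count: 1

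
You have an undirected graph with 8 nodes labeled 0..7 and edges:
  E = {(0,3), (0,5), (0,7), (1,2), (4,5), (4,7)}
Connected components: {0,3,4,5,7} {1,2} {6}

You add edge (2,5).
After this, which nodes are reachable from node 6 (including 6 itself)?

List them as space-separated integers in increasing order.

Answer: 6

Derivation:
Before: nodes reachable from 6: {6}
Adding (2,5): merges two components, but neither contains 6. Reachability from 6 unchanged.
After: nodes reachable from 6: {6}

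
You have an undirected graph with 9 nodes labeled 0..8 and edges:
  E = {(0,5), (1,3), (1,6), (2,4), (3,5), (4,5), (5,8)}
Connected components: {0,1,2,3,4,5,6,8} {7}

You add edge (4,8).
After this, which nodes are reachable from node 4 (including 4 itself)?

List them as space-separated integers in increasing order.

Before: nodes reachable from 4: {0,1,2,3,4,5,6,8}
Adding (4,8): both endpoints already in same component. Reachability from 4 unchanged.
After: nodes reachable from 4: {0,1,2,3,4,5,6,8}

Answer: 0 1 2 3 4 5 6 8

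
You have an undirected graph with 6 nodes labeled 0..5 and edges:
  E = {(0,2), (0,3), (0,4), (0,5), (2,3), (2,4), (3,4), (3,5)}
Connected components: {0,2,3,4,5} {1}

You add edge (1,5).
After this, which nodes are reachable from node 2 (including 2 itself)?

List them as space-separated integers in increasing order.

Answer: 0 1 2 3 4 5

Derivation:
Before: nodes reachable from 2: {0,2,3,4,5}
Adding (1,5): merges 2's component with another. Reachability grows.
After: nodes reachable from 2: {0,1,2,3,4,5}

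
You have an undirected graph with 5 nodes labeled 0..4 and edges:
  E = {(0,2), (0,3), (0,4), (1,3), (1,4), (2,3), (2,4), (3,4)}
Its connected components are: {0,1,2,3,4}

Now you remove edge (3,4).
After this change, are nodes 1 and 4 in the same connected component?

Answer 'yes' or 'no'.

Answer: yes

Derivation:
Initial components: {0,1,2,3,4}
Removing edge (3,4): not a bridge — component count unchanged at 1.
New components: {0,1,2,3,4}
Are 1 and 4 in the same component? yes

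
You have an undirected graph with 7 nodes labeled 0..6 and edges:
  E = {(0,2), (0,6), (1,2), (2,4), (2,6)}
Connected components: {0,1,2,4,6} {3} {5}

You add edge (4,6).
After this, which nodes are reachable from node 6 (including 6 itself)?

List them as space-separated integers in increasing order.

Answer: 0 1 2 4 6

Derivation:
Before: nodes reachable from 6: {0,1,2,4,6}
Adding (4,6): both endpoints already in same component. Reachability from 6 unchanged.
After: nodes reachable from 6: {0,1,2,4,6}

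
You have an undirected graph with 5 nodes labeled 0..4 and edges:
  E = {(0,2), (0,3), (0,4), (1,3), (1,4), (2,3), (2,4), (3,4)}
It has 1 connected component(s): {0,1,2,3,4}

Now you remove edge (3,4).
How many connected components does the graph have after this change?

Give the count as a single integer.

Answer: 1

Derivation:
Initial component count: 1
Remove (3,4): not a bridge. Count unchanged: 1.
  After removal, components: {0,1,2,3,4}
New component count: 1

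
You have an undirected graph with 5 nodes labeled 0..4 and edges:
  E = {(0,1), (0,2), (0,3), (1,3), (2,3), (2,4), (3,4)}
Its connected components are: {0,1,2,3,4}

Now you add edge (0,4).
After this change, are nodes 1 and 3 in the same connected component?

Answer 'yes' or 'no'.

Initial components: {0,1,2,3,4}
Adding edge (0,4): both already in same component {0,1,2,3,4}. No change.
New components: {0,1,2,3,4}
Are 1 and 3 in the same component? yes

Answer: yes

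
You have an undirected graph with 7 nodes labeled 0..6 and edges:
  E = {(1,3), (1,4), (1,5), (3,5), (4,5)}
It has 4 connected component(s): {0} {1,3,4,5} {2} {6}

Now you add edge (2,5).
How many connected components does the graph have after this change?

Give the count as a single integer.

Answer: 3

Derivation:
Initial component count: 4
Add (2,5): merges two components. Count decreases: 4 -> 3.
New component count: 3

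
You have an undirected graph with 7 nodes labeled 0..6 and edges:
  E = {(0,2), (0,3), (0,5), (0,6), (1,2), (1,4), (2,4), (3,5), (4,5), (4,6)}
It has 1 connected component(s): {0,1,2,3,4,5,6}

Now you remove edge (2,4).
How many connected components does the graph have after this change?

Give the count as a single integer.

Answer: 1

Derivation:
Initial component count: 1
Remove (2,4): not a bridge. Count unchanged: 1.
  After removal, components: {0,1,2,3,4,5,6}
New component count: 1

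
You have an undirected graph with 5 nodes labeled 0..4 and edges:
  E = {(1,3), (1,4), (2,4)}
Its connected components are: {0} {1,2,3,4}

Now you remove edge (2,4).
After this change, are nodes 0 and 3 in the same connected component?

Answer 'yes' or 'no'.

Answer: no

Derivation:
Initial components: {0} {1,2,3,4}
Removing edge (2,4): it was a bridge — component count 2 -> 3.
New components: {0} {1,3,4} {2}
Are 0 and 3 in the same component? no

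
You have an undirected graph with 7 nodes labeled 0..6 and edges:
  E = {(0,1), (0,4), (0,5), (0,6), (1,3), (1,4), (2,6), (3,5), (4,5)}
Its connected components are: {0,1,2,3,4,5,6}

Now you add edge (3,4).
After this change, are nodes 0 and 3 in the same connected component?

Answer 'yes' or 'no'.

Initial components: {0,1,2,3,4,5,6}
Adding edge (3,4): both already in same component {0,1,2,3,4,5,6}. No change.
New components: {0,1,2,3,4,5,6}
Are 0 and 3 in the same component? yes

Answer: yes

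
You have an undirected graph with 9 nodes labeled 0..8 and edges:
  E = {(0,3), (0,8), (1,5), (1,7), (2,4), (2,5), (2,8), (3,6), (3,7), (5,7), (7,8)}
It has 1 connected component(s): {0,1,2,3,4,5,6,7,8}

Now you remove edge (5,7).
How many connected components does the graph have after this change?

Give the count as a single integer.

Initial component count: 1
Remove (5,7): not a bridge. Count unchanged: 1.
  After removal, components: {0,1,2,3,4,5,6,7,8}
New component count: 1

Answer: 1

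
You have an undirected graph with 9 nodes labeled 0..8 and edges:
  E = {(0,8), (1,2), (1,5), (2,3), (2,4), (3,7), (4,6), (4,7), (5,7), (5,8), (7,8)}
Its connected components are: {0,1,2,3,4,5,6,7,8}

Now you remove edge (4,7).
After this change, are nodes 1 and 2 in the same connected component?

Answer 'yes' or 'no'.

Initial components: {0,1,2,3,4,5,6,7,8}
Removing edge (4,7): not a bridge — component count unchanged at 1.
New components: {0,1,2,3,4,5,6,7,8}
Are 1 and 2 in the same component? yes

Answer: yes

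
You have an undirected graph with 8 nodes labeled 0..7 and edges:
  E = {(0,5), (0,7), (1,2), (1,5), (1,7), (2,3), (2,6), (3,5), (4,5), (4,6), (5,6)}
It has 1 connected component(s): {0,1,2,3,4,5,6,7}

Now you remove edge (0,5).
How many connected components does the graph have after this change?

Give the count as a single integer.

Answer: 1

Derivation:
Initial component count: 1
Remove (0,5): not a bridge. Count unchanged: 1.
  After removal, components: {0,1,2,3,4,5,6,7}
New component count: 1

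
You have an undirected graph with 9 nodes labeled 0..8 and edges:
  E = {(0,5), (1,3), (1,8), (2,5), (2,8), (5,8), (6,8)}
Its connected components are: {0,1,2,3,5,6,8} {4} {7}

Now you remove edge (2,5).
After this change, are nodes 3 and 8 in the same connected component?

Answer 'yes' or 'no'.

Initial components: {0,1,2,3,5,6,8} {4} {7}
Removing edge (2,5): not a bridge — component count unchanged at 3.
New components: {0,1,2,3,5,6,8} {4} {7}
Are 3 and 8 in the same component? yes

Answer: yes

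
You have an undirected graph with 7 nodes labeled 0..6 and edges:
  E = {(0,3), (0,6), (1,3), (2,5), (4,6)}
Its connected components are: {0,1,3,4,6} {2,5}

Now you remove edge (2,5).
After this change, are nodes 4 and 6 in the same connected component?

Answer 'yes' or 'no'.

Initial components: {0,1,3,4,6} {2,5}
Removing edge (2,5): it was a bridge — component count 2 -> 3.
New components: {0,1,3,4,6} {2} {5}
Are 4 and 6 in the same component? yes

Answer: yes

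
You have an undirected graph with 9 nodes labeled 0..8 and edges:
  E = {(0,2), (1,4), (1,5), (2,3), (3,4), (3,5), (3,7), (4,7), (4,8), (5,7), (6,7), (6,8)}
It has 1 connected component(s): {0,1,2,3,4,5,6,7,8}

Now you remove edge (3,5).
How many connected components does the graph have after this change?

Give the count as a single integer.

Initial component count: 1
Remove (3,5): not a bridge. Count unchanged: 1.
  After removal, components: {0,1,2,3,4,5,6,7,8}
New component count: 1

Answer: 1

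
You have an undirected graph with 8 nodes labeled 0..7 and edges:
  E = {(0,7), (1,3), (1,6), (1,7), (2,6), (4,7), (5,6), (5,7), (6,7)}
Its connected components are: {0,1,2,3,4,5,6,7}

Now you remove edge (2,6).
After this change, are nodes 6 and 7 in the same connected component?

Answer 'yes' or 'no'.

Initial components: {0,1,2,3,4,5,6,7}
Removing edge (2,6): it was a bridge — component count 1 -> 2.
New components: {0,1,3,4,5,6,7} {2}
Are 6 and 7 in the same component? yes

Answer: yes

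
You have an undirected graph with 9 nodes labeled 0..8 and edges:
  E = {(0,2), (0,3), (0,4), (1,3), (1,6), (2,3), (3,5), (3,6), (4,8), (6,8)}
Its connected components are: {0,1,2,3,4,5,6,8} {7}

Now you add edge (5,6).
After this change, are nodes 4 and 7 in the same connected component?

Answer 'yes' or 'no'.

Initial components: {0,1,2,3,4,5,6,8} {7}
Adding edge (5,6): both already in same component {0,1,2,3,4,5,6,8}. No change.
New components: {0,1,2,3,4,5,6,8} {7}
Are 4 and 7 in the same component? no

Answer: no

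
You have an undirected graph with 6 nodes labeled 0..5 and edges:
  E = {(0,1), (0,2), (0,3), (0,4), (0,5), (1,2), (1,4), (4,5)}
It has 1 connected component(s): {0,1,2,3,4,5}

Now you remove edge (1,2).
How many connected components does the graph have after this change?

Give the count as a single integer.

Initial component count: 1
Remove (1,2): not a bridge. Count unchanged: 1.
  After removal, components: {0,1,2,3,4,5}
New component count: 1

Answer: 1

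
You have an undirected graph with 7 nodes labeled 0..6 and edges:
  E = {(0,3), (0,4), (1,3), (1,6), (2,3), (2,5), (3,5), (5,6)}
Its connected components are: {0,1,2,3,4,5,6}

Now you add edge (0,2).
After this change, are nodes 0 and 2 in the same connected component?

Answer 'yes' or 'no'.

Initial components: {0,1,2,3,4,5,6}
Adding edge (0,2): both already in same component {0,1,2,3,4,5,6}. No change.
New components: {0,1,2,3,4,5,6}
Are 0 and 2 in the same component? yes

Answer: yes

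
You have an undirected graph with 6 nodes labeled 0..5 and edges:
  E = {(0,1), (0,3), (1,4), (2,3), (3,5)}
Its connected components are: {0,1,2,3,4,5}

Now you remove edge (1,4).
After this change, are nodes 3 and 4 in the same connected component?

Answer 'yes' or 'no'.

Answer: no

Derivation:
Initial components: {0,1,2,3,4,5}
Removing edge (1,4): it was a bridge — component count 1 -> 2.
New components: {0,1,2,3,5} {4}
Are 3 and 4 in the same component? no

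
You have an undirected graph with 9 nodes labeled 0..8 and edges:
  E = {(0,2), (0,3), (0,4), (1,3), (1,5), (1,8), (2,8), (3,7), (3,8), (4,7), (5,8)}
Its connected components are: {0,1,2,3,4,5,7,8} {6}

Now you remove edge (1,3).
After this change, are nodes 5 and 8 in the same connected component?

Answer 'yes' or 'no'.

Initial components: {0,1,2,3,4,5,7,8} {6}
Removing edge (1,3): not a bridge — component count unchanged at 2.
New components: {0,1,2,3,4,5,7,8} {6}
Are 5 and 8 in the same component? yes

Answer: yes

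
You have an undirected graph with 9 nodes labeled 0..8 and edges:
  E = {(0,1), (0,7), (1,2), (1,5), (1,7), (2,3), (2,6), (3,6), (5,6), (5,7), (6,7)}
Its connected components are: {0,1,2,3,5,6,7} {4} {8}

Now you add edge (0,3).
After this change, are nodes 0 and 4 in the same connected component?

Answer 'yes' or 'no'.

Initial components: {0,1,2,3,5,6,7} {4} {8}
Adding edge (0,3): both already in same component {0,1,2,3,5,6,7}. No change.
New components: {0,1,2,3,5,6,7} {4} {8}
Are 0 and 4 in the same component? no

Answer: no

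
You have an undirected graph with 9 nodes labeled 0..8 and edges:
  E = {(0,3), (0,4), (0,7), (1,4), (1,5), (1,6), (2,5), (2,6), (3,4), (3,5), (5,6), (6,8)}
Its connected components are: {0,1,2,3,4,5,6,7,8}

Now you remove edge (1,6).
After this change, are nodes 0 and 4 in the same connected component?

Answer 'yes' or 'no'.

Initial components: {0,1,2,3,4,5,6,7,8}
Removing edge (1,6): not a bridge — component count unchanged at 1.
New components: {0,1,2,3,4,5,6,7,8}
Are 0 and 4 in the same component? yes

Answer: yes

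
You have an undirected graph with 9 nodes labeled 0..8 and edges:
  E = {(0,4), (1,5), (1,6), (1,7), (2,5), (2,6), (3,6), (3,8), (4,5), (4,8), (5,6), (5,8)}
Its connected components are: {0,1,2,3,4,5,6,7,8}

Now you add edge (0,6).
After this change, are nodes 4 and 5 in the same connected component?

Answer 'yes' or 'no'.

Initial components: {0,1,2,3,4,5,6,7,8}
Adding edge (0,6): both already in same component {0,1,2,3,4,5,6,7,8}. No change.
New components: {0,1,2,3,4,5,6,7,8}
Are 4 and 5 in the same component? yes

Answer: yes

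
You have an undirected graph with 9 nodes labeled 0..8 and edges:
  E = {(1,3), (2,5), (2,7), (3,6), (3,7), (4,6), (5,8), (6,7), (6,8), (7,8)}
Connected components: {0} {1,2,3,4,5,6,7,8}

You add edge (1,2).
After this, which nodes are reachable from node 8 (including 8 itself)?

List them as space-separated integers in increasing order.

Before: nodes reachable from 8: {1,2,3,4,5,6,7,8}
Adding (1,2): both endpoints already in same component. Reachability from 8 unchanged.
After: nodes reachable from 8: {1,2,3,4,5,6,7,8}

Answer: 1 2 3 4 5 6 7 8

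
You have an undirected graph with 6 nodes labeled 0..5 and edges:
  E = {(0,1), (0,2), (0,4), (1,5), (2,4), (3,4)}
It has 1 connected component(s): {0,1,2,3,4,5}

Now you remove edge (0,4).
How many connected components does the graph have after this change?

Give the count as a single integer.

Answer: 1

Derivation:
Initial component count: 1
Remove (0,4): not a bridge. Count unchanged: 1.
  After removal, components: {0,1,2,3,4,5}
New component count: 1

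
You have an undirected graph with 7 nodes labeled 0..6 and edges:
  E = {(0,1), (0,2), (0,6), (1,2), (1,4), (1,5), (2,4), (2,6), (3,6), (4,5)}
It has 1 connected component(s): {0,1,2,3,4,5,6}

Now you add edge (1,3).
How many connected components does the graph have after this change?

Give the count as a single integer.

Answer: 1

Derivation:
Initial component count: 1
Add (1,3): endpoints already in same component. Count unchanged: 1.
New component count: 1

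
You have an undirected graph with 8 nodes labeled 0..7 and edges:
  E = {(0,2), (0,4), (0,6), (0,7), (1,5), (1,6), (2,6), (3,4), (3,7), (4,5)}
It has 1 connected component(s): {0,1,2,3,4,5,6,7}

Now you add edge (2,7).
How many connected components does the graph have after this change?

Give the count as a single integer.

Initial component count: 1
Add (2,7): endpoints already in same component. Count unchanged: 1.
New component count: 1

Answer: 1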